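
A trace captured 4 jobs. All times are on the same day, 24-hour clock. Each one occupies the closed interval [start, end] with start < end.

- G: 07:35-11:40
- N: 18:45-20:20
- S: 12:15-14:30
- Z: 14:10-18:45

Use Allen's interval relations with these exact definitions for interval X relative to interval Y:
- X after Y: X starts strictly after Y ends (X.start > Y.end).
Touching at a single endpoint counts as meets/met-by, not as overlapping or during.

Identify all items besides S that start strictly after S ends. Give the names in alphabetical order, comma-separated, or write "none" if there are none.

Target S = [12:15, 14:30].
G [07:35, 11:40] → before → no.
N [18:45, 20:20] → after → yes.
Z [14:10, 18:45] → overlapped-by → no.
Result: N.

N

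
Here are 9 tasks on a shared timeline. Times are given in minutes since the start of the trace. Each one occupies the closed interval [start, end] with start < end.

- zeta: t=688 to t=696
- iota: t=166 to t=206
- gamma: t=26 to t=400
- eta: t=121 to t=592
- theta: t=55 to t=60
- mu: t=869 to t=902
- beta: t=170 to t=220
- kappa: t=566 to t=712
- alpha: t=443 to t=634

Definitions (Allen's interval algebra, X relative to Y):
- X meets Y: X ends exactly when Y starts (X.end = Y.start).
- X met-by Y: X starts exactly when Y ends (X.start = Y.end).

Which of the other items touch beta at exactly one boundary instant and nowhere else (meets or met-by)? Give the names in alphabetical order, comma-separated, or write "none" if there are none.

none

Target beta = [t=170, t=220].
alpha [t=443, t=634] → after → no.
eta [t=121, t=592] → contains → no.
gamma [t=26, t=400] → contains → no.
iota [t=166, t=206] → overlaps → no.
kappa [t=566, t=712] → after → no.
mu [t=869, t=902] → after → no.
theta [t=55, t=60] → before → no.
zeta [t=688, t=696] → after → no.
Result: none.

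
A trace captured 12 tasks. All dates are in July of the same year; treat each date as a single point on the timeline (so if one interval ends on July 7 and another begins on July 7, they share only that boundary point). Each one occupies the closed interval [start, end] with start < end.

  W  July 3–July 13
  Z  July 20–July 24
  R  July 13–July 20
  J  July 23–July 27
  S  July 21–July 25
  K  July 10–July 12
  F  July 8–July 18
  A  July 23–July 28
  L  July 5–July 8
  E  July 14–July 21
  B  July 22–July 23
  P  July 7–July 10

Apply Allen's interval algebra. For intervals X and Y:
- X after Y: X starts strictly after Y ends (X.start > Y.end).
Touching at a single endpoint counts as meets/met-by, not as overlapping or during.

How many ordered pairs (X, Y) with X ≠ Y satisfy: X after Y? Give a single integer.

Checking all 132 ordered pairs for relation 'after'; matching pairs in alphabetical order:
(A, E): A after E ✓
(A, F): A after F ✓
(A, K): A after K ✓
(A, L): A after L ✓
(A, P): A after P ✓
(A, R): A after R ✓
(A, W): A after W ✓
(B, E): B after E ✓
(B, F): B after F ✓
(B, K): B after K ✓
(B, L): B after L ✓
(B, P): B after P ✓
(B, R): B after R ✓
(B, W): B after W ✓
(E, K): E after K ✓
(E, L): E after L ✓
(E, P): E after P ✓
(E, W): E after W ✓
(J, E): J after E ✓
(J, F): J after F ✓
(J, K): J after K ✓
(J, L): J after L ✓
(J, P): J after P ✓
(J, R): J after R ✓
... plus 16 further pairs not listed.
Count: 40.

40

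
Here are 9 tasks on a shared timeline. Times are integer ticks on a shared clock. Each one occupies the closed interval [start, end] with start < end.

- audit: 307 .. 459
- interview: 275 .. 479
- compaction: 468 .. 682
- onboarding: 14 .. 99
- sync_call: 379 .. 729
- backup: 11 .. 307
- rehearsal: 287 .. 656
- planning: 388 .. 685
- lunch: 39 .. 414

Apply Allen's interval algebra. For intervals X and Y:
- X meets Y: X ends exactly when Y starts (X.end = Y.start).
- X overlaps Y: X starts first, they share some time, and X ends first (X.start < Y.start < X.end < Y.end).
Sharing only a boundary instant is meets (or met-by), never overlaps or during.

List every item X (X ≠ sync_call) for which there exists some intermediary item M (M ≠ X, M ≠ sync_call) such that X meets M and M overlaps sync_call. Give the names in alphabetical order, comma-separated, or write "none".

backup

Target sync_call = [379, 729].
Intermediaries M with M overlaps sync_call: audit, interview, lunch, rehearsal.
Via audit — items with X meets audit: backup.
Via interview — items with X meets interview: none.
Via lunch — items with X meets lunch: none.
Via rehearsal — items with X meets rehearsal: none.
Union: backup.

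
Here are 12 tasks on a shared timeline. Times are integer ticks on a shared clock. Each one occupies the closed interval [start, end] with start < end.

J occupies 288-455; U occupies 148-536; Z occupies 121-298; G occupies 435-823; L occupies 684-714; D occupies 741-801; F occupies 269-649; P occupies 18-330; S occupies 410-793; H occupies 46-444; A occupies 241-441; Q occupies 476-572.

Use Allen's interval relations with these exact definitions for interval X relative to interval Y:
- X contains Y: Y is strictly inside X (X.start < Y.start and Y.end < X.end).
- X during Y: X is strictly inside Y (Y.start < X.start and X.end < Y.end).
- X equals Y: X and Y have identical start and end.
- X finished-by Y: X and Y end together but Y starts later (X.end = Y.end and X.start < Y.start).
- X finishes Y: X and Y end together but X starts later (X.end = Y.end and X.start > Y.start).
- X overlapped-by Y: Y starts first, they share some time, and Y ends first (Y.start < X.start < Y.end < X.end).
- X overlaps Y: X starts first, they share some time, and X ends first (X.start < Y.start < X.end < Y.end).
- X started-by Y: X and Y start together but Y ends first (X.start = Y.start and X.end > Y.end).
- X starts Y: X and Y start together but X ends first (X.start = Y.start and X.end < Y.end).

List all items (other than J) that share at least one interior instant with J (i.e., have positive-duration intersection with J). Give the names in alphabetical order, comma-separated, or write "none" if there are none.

A, F, G, H, P, S, U, Z

Target J = [288, 455].
A [241, 441] → overlaps → yes.
D [741, 801] → after → no.
F [269, 649] → contains → yes.
G [435, 823] → overlapped-by → yes.
H [46, 444] → overlaps → yes.
L [684, 714] → after → no.
P [18, 330] → overlaps → yes.
Q [476, 572] → after → no.
S [410, 793] → overlapped-by → yes.
U [148, 536] → contains → yes.
Z [121, 298] → overlaps → yes.
Result: A, F, G, H, P, S, U, Z.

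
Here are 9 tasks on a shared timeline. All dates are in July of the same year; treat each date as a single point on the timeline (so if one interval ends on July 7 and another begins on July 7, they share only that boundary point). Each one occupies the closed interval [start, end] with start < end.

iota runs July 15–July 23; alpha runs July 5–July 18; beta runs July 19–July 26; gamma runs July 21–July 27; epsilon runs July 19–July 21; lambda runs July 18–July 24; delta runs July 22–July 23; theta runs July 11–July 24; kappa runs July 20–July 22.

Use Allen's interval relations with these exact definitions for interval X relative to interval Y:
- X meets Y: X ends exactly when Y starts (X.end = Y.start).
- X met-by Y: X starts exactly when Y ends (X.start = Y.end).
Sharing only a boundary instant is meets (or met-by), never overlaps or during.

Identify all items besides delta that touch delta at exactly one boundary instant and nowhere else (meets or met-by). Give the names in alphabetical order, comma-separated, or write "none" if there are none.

Target delta = [July 22, July 23].
alpha [July 5, July 18] → before → no.
beta [July 19, July 26] → contains → no.
epsilon [July 19, July 21] → before → no.
gamma [July 21, July 27] → contains → no.
iota [July 15, July 23] → finished-by → no.
kappa [July 20, July 22] → meets → yes.
lambda [July 18, July 24] → contains → no.
theta [July 11, July 24] → contains → no.
Result: kappa.

kappa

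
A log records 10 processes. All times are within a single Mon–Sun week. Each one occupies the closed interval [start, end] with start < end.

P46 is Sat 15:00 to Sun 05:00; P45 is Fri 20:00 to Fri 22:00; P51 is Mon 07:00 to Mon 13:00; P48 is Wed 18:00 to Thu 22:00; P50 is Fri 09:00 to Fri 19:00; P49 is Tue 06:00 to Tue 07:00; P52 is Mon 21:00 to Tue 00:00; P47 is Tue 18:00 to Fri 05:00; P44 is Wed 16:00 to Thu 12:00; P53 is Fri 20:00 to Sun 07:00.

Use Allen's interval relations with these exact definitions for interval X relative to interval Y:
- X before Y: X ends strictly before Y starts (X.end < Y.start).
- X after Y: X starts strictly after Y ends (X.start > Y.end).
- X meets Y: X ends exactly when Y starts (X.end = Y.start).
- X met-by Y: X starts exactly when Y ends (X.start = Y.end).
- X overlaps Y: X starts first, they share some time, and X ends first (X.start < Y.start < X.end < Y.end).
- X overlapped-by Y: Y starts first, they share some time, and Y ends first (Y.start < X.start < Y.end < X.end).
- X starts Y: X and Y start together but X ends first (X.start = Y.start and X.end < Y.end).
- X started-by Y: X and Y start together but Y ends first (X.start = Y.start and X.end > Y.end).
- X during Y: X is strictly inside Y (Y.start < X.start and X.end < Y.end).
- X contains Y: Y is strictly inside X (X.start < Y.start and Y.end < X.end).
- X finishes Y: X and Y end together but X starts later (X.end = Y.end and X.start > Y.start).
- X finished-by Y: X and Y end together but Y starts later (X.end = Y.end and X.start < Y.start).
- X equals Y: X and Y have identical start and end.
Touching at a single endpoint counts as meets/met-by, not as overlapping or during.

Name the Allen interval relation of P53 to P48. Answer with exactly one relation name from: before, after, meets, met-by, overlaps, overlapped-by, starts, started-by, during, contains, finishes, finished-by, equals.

P53 = [Fri 20:00, Sun 07:00]; P48 = [Wed 18:00, Thu 22:00].
Compare endpoints: P53.start > P48.start, P53.start > P48.end, P53.end > P48.start, P53.end > P48.end.
That pattern is 'after'.

after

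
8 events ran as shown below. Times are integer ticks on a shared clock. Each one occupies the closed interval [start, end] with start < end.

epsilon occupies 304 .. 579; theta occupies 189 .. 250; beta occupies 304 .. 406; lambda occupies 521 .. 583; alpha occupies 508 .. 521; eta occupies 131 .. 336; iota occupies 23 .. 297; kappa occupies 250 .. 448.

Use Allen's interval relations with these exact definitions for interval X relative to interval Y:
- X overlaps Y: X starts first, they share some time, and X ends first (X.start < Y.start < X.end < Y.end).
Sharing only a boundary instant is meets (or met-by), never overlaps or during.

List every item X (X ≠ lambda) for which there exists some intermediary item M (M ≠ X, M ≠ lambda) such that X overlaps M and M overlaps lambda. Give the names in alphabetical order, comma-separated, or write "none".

eta, kappa

Target lambda = [521, 583].
Intermediaries M with M overlaps lambda: epsilon.
Via epsilon — items with X overlaps epsilon: eta, kappa.
Union: eta, kappa.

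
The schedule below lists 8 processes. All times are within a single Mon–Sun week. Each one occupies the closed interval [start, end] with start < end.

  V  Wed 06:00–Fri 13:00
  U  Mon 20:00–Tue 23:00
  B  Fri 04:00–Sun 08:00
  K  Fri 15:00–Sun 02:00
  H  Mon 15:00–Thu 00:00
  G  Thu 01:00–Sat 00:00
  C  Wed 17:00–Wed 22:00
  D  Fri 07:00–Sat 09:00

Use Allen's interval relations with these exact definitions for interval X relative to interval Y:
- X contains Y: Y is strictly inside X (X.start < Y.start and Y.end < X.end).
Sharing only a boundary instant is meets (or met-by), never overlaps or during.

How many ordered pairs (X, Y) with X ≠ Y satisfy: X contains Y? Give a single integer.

Checking all 56 ordered pairs for relation 'contains'; matching pairs in alphabetical order:
(B, D): B contains D ✓
(B, K): B contains K ✓
(H, C): H contains C ✓
(H, U): H contains U ✓
(V, C): V contains C ✓
Count: 5.

5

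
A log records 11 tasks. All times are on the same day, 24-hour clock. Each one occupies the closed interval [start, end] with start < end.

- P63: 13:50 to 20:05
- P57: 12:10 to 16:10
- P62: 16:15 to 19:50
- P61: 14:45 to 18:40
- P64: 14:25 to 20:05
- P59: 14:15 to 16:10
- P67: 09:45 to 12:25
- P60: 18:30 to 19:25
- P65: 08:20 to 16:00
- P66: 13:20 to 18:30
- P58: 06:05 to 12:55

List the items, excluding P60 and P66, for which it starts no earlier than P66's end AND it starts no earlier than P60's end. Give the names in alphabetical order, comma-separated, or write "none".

none

Conditions: its start is no earlier than P66's end (X.start >= 18:30) AND its start is no earlier than P60's end (X.start >= 19:25).
P57: start 12:10 >= 18:30? ✗; start 12:10 >= 19:25? ✗ → no.
P58: start 06:05 >= 18:30? ✗; start 06:05 >= 19:25? ✗ → no.
P59: start 14:15 >= 18:30? ✗; start 14:15 >= 19:25? ✗ → no.
P61: start 14:45 >= 18:30? ✗; start 14:45 >= 19:25? ✗ → no.
P62: start 16:15 >= 18:30? ✗; start 16:15 >= 19:25? ✗ → no.
P63: start 13:50 >= 18:30? ✗; start 13:50 >= 19:25? ✗ → no.
P64: start 14:25 >= 18:30? ✗; start 14:25 >= 19:25? ✗ → no.
P65: start 08:20 >= 18:30? ✗; start 08:20 >= 19:25? ✗ → no.
P67: start 09:45 >= 18:30? ✗; start 09:45 >= 19:25? ✗ → no.
Result: none.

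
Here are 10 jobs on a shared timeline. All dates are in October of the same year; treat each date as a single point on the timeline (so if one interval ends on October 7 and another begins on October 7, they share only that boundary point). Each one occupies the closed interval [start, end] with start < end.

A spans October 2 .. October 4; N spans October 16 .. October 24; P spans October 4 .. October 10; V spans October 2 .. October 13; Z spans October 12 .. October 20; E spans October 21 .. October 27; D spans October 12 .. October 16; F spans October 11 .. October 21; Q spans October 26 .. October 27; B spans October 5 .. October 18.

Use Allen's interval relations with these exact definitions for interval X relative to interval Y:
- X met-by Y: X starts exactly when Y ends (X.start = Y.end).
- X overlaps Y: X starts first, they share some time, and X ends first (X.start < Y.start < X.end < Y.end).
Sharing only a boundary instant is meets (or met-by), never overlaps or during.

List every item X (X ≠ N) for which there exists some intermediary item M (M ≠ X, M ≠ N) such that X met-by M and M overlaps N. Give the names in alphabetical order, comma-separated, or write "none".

Target N = [October 16, October 24].
Intermediaries M with M overlaps N: B, F, Z.
Via B — items with X met-by B: none.
Via F — items with X met-by F: E.
Via Z — items with X met-by Z: none.
Union: E.

E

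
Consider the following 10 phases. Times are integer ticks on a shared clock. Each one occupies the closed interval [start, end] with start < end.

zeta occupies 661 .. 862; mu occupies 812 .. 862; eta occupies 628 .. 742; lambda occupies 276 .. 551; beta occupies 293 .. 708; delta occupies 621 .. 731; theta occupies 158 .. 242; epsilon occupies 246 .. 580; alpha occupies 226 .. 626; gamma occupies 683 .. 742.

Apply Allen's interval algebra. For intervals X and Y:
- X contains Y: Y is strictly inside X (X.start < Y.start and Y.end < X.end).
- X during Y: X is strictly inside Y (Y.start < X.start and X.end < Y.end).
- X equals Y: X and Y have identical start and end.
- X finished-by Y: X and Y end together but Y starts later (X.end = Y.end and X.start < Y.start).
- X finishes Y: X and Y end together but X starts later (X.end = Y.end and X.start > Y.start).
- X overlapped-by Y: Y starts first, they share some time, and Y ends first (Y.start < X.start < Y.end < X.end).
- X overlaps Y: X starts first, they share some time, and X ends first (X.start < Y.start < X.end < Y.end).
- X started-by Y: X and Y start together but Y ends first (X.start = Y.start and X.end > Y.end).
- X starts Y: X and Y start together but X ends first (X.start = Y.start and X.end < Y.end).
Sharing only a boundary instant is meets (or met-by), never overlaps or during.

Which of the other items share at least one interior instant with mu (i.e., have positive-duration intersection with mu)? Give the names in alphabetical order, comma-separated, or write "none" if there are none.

zeta

Target mu = [812, 862].
alpha [226, 626] → before → no.
beta [293, 708] → before → no.
delta [621, 731] → before → no.
epsilon [246, 580] → before → no.
eta [628, 742] → before → no.
gamma [683, 742] → before → no.
lambda [276, 551] → before → no.
theta [158, 242] → before → no.
zeta [661, 862] → finished-by → yes.
Result: zeta.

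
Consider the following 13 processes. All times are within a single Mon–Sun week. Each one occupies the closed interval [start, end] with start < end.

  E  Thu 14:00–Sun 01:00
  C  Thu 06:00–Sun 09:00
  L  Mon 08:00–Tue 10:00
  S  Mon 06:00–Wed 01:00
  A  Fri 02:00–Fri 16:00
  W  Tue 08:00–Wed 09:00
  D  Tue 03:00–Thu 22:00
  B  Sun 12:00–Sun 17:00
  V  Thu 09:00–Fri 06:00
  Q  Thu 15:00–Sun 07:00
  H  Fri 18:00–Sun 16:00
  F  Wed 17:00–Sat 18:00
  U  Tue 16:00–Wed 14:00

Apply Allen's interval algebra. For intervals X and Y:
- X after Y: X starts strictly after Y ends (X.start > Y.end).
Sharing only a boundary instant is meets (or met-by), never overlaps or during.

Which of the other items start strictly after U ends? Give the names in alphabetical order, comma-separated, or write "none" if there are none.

A, B, C, E, F, H, Q, V

Target U = [Tue 16:00, Wed 14:00].
A [Fri 02:00, Fri 16:00] → after → yes.
B [Sun 12:00, Sun 17:00] → after → yes.
C [Thu 06:00, Sun 09:00] → after → yes.
D [Tue 03:00, Thu 22:00] → contains → no.
E [Thu 14:00, Sun 01:00] → after → yes.
F [Wed 17:00, Sat 18:00] → after → yes.
H [Fri 18:00, Sun 16:00] → after → yes.
L [Mon 08:00, Tue 10:00] → before → no.
Q [Thu 15:00, Sun 07:00] → after → yes.
S [Mon 06:00, Wed 01:00] → overlaps → no.
V [Thu 09:00, Fri 06:00] → after → yes.
W [Tue 08:00, Wed 09:00] → overlaps → no.
Result: A, B, C, E, F, H, Q, V.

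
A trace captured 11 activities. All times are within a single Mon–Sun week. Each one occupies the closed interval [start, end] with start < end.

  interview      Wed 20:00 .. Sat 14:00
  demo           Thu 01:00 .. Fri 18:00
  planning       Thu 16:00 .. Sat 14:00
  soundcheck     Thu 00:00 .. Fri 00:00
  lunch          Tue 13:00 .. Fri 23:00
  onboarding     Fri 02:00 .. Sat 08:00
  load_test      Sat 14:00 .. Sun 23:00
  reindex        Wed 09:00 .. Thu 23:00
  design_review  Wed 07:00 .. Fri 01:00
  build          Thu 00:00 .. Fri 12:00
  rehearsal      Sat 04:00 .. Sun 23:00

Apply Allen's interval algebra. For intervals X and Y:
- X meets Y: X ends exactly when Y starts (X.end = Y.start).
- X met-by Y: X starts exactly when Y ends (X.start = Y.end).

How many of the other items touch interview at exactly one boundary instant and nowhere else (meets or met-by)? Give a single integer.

Target interview = [Wed 20:00, Sat 14:00].
build [Thu 00:00, Fri 12:00] → during → no.
demo [Thu 01:00, Fri 18:00] → during → no.
design_review [Wed 07:00, Fri 01:00] → overlaps → no.
load_test [Sat 14:00, Sun 23:00] → met-by → counts.
lunch [Tue 13:00, Fri 23:00] → overlaps → no.
onboarding [Fri 02:00, Sat 08:00] → during → no.
planning [Thu 16:00, Sat 14:00] → finishes → no.
rehearsal [Sat 04:00, Sun 23:00] → overlapped-by → no.
reindex [Wed 09:00, Thu 23:00] → overlaps → no.
soundcheck [Thu 00:00, Fri 00:00] → during → no.
Total: 1.

1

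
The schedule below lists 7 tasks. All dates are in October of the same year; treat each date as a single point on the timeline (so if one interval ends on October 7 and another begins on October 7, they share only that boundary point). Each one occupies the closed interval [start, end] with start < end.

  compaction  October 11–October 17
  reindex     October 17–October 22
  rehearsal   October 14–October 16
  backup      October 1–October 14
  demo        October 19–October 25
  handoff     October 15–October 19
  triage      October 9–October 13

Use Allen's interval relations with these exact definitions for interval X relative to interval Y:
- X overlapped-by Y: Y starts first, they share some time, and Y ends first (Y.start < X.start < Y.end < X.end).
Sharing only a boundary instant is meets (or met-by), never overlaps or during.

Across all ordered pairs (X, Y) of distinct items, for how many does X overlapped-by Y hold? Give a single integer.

Checking all 42 ordered pairs for relation 'overlapped-by'; matching pairs in alphabetical order:
(compaction, backup): compaction overlapped-by backup ✓
(compaction, triage): compaction overlapped-by triage ✓
(demo, reindex): demo overlapped-by reindex ✓
(handoff, compaction): handoff overlapped-by compaction ✓
(handoff, rehearsal): handoff overlapped-by rehearsal ✓
(reindex, handoff): reindex overlapped-by handoff ✓
Count: 6.

6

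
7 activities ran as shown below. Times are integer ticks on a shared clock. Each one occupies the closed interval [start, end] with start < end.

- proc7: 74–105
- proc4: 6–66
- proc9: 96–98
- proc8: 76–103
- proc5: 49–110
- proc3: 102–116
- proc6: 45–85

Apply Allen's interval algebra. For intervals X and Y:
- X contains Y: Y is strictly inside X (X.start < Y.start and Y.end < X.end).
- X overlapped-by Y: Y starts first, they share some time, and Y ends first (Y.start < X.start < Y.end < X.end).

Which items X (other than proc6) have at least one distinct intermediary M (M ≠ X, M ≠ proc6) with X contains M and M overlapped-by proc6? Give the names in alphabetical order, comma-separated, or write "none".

proc5, proc7

Target proc6 = [45, 85].
Intermediaries M with M overlapped-by proc6: proc5, proc7, proc8.
Via proc5 — items with X contains proc5: none.
Via proc7 — items with X contains proc7: proc5.
Via proc8 — items with X contains proc8: proc5, proc7.
Union: proc5, proc7.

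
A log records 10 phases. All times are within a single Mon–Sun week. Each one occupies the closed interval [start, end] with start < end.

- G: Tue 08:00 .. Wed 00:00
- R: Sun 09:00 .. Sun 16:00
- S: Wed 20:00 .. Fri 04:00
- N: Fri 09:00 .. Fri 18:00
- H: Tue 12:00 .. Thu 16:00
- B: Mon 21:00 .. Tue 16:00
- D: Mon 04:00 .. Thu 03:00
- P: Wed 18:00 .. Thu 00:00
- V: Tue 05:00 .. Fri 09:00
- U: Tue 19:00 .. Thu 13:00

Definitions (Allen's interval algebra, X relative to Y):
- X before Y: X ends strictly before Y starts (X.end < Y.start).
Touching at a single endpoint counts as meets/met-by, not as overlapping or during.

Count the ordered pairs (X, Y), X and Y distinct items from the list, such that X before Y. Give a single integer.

Checking all 90 ordered pairs for relation 'before'; matching pairs in alphabetical order:
(B, N): B before N ✓
(B, P): B before P ✓
(B, R): B before R ✓
(B, S): B before S ✓
(B, U): B before U ✓
(D, N): D before N ✓
(D, R): D before R ✓
(G, N): G before N ✓
(G, P): G before P ✓
(G, R): G before R ✓
(G, S): G before S ✓
(H, N): H before N ✓
(H, R): H before R ✓
(N, R): N before R ✓
(P, N): P before N ✓
(P, R): P before R ✓
(S, N): S before N ✓
(S, R): S before R ✓
(U, N): U before N ✓
(U, R): U before R ✓
(V, R): V before R ✓
Count: 21.

21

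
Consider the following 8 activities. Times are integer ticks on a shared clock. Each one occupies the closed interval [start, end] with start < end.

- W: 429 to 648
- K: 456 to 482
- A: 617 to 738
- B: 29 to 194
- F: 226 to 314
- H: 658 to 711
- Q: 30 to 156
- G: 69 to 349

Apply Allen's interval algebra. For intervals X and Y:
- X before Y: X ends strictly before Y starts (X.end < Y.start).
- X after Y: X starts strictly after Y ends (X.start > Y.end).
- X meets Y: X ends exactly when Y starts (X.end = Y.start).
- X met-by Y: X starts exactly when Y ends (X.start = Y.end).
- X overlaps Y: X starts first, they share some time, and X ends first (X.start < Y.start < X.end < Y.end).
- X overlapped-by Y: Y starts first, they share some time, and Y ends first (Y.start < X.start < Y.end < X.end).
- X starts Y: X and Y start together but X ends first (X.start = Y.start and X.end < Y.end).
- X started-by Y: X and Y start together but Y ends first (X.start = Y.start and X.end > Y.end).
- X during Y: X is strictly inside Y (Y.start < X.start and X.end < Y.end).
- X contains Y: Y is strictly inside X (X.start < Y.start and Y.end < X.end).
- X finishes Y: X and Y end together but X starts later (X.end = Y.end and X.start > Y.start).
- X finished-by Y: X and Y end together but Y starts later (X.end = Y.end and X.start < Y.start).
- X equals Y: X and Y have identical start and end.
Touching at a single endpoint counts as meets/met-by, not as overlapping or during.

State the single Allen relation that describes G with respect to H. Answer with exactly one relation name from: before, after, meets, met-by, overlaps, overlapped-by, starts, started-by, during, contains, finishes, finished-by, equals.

before

G = [69, 349]; H = [658, 711].
Compare endpoints: G.start < H.start, G.start < H.end, G.end < H.start, G.end < H.end.
That pattern is 'before'.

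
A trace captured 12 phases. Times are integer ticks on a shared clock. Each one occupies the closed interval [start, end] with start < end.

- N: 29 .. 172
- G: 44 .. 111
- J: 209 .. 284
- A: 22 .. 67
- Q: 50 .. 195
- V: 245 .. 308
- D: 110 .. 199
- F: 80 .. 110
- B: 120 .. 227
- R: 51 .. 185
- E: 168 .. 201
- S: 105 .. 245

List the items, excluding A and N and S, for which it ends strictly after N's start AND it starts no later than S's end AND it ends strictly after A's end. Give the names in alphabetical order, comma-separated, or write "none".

B, D, E, F, G, J, Q, R, V

Conditions: its end is strictly after N's start (X.end > 29) AND its start is no later than S's end (X.start <= 245) AND its end is strictly after A's end (X.end > 67).
B: end 227 > 29? ✓; start 120 <= 245? ✓; end 227 > 67? ✓ → yes.
D: end 199 > 29? ✓; start 110 <= 245? ✓; end 199 > 67? ✓ → yes.
E: end 201 > 29? ✓; start 168 <= 245? ✓; end 201 > 67? ✓ → yes.
F: end 110 > 29? ✓; start 80 <= 245? ✓; end 110 > 67? ✓ → yes.
G: end 111 > 29? ✓; start 44 <= 245? ✓; end 111 > 67? ✓ → yes.
J: end 284 > 29? ✓; start 209 <= 245? ✓; end 284 > 67? ✓ → yes.
Q: end 195 > 29? ✓; start 50 <= 245? ✓; end 195 > 67? ✓ → yes.
R: end 185 > 29? ✓; start 51 <= 245? ✓; end 185 > 67? ✓ → yes.
V: end 308 > 29? ✓; start 245 <= 245? ✓; end 308 > 67? ✓ → yes.
Result: B, D, E, F, G, J, Q, R, V.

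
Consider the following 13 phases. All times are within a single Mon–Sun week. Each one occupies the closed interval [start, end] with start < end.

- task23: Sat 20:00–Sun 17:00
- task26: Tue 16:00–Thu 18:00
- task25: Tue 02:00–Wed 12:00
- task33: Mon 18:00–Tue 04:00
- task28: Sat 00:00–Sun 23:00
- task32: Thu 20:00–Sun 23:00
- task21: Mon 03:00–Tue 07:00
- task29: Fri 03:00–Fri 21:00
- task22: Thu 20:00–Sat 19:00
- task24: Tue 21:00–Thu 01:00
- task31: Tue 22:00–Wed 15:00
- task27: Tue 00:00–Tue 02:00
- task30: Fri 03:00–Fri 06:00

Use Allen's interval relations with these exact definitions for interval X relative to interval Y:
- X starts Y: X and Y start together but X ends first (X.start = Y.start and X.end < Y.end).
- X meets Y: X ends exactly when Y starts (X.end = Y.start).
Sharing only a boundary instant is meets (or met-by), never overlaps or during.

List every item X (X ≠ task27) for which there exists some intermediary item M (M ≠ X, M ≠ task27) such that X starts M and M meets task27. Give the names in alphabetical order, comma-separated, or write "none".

none

Target task27 = [Tue 00:00, Tue 02:00].
Intermediaries M with M meets task27: none.
Union: none.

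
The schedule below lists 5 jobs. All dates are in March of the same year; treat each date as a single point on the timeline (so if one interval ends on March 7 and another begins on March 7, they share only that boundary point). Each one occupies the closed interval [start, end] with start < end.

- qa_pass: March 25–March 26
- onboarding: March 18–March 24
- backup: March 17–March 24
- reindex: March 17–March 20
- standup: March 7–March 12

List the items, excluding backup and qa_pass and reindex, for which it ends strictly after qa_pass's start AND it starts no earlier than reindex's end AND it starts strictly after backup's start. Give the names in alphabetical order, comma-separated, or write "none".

none

Conditions: its end is strictly after qa_pass's start (X.end > March 25) AND its start is no earlier than reindex's end (X.start >= March 20) AND its start is strictly after backup's start (X.start > March 17).
onboarding: end March 24 > March 25? ✗; start March 18 >= March 20? ✗; start March 18 > March 17? ✓ → no.
standup: end March 12 > March 25? ✗; start March 7 >= March 20? ✗; start March 7 > March 17? ✗ → no.
Result: none.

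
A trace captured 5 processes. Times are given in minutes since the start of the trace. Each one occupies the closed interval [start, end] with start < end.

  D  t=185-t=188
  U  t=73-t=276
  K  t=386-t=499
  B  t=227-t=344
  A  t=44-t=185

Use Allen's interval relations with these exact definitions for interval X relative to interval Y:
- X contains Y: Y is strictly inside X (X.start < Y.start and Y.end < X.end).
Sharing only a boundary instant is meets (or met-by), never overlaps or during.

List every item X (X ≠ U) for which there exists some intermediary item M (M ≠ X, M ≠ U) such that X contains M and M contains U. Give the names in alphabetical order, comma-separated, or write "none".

none

Target U = [t=73, t=276].
Intermediaries M with M contains U: none.
Union: none.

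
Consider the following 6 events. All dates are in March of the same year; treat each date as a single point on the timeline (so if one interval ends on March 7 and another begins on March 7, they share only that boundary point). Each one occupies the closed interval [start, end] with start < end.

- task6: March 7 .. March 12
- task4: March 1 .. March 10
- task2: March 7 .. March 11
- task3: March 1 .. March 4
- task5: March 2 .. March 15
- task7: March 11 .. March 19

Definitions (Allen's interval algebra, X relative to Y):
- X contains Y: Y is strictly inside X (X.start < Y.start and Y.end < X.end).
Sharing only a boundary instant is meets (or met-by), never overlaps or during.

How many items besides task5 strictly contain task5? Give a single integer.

Target task5 = [March 2, March 15].
task2 [March 7, March 11] → during → no.
task3 [March 1, March 4] → overlaps → no.
task4 [March 1, March 10] → overlaps → no.
task6 [March 7, March 12] → during → no.
task7 [March 11, March 19] → overlapped-by → no.
Total: 0.

0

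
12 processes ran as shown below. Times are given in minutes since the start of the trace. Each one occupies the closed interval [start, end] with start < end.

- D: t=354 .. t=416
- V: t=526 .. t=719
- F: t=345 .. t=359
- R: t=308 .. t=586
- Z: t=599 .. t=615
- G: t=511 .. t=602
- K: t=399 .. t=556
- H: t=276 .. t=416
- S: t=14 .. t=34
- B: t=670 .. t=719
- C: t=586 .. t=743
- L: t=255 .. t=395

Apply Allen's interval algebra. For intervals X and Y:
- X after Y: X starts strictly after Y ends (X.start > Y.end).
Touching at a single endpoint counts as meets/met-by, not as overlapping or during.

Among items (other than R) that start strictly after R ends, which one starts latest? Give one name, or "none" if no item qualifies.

Target R = [t=308, t=586].
B [t=670, t=719] → after → candidate.
C [t=586, t=743] → met-by → excluded.
D [t=354, t=416] → during → excluded.
F [t=345, t=359] → during → excluded.
G [t=511, t=602] → overlapped-by → excluded.
H [t=276, t=416] → overlaps → excluded.
K [t=399, t=556] → during → excluded.
L [t=255, t=395] → overlaps → excluded.
S [t=14, t=34] → before → excluded.
V [t=526, t=719] → overlapped-by → excluded.
Z [t=599, t=615] → after → candidate.
Among candidates, latest start is t=670 → B.

B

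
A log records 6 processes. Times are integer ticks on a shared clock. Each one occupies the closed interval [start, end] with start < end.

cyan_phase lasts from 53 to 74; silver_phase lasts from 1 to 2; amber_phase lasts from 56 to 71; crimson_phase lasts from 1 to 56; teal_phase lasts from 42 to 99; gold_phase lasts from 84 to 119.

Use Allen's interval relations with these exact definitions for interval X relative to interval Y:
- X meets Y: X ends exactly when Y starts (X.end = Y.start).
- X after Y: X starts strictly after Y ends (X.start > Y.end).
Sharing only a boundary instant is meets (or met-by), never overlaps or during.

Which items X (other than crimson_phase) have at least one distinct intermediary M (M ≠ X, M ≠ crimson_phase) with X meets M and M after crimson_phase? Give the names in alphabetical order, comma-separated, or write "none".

Target crimson_phase = [1, 56].
Intermediaries M with M after crimson_phase: gold_phase.
Via gold_phase — items with X meets gold_phase: none.
Union: none.

none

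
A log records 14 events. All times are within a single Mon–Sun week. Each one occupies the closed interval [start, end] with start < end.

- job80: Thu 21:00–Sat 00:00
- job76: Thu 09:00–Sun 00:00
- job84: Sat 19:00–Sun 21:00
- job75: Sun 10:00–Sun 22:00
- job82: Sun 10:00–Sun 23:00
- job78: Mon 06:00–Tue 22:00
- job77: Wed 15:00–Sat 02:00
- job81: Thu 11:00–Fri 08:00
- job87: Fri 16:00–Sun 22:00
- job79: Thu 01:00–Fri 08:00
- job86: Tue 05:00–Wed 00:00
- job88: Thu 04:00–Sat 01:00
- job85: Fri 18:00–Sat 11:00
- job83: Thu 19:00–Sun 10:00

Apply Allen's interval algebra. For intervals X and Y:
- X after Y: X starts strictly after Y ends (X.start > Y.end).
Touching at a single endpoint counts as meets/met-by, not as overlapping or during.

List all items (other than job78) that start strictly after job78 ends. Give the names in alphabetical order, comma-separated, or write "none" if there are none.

job75, job76, job77, job79, job80, job81, job82, job83, job84, job85, job87, job88

Target job78 = [Mon 06:00, Tue 22:00].
job75 [Sun 10:00, Sun 22:00] → after → yes.
job76 [Thu 09:00, Sun 00:00] → after → yes.
job77 [Wed 15:00, Sat 02:00] → after → yes.
job79 [Thu 01:00, Fri 08:00] → after → yes.
job80 [Thu 21:00, Sat 00:00] → after → yes.
job81 [Thu 11:00, Fri 08:00] → after → yes.
job82 [Sun 10:00, Sun 23:00] → after → yes.
job83 [Thu 19:00, Sun 10:00] → after → yes.
job84 [Sat 19:00, Sun 21:00] → after → yes.
job85 [Fri 18:00, Sat 11:00] → after → yes.
job86 [Tue 05:00, Wed 00:00] → overlapped-by → no.
job87 [Fri 16:00, Sun 22:00] → after → yes.
job88 [Thu 04:00, Sat 01:00] → after → yes.
Result: job75, job76, job77, job79, job80, job81, job82, job83, job84, job85, job87, job88.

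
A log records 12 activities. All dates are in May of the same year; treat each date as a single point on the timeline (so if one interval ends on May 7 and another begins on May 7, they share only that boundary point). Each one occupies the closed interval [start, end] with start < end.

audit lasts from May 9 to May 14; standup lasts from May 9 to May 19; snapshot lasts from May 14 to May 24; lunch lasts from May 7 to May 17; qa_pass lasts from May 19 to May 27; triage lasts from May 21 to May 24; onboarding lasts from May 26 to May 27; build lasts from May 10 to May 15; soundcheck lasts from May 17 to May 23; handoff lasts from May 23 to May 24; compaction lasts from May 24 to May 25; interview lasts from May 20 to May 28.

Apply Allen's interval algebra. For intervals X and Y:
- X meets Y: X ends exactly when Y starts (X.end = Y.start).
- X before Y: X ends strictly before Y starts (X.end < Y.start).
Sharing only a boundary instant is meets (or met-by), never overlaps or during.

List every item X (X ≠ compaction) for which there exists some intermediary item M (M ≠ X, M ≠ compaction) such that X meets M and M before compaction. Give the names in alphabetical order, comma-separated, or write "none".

lunch

Target compaction = [May 24, May 25].
Intermediaries M with M before compaction: audit, build, lunch, soundcheck, standup.
Via audit — items with X meets audit: none.
Via build — items with X meets build: none.
Via lunch — items with X meets lunch: none.
Via soundcheck — items with X meets soundcheck: lunch.
Via standup — items with X meets standup: none.
Union: lunch.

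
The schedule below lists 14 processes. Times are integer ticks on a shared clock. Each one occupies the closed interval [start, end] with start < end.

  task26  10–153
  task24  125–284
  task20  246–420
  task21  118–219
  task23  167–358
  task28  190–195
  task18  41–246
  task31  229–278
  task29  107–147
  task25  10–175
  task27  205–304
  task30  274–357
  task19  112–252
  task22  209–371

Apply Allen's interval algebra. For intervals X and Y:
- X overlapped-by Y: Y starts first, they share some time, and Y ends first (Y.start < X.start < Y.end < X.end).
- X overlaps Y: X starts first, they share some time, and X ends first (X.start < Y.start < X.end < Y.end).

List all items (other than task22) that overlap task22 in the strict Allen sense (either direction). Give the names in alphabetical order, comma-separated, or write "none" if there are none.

task18, task19, task20, task21, task23, task24, task27

Target task22 = [209, 371].
task18 [41, 246] → overlaps → yes.
task19 [112, 252] → overlaps → yes.
task20 [246, 420] → overlapped-by → yes.
task21 [118, 219] → overlaps → yes.
task23 [167, 358] → overlaps → yes.
task24 [125, 284] → overlaps → yes.
task25 [10, 175] → before → no.
task26 [10, 153] → before → no.
task27 [205, 304] → overlaps → yes.
task28 [190, 195] → before → no.
task29 [107, 147] → before → no.
task30 [274, 357] → during → no.
task31 [229, 278] → during → no.
Result: task18, task19, task20, task21, task23, task24, task27.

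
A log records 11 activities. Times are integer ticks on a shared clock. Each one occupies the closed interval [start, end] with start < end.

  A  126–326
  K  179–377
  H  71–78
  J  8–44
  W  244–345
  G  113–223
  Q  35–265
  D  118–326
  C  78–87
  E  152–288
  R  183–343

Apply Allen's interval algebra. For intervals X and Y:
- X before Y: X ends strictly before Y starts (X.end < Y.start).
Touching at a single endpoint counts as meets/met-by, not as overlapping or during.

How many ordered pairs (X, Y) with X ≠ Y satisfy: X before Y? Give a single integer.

Checking all 110 ordered pairs for relation 'before'; matching pairs in alphabetical order:
(C, A): C before A ✓
(C, D): C before D ✓
(C, E): C before E ✓
(C, G): C before G ✓
(C, K): C before K ✓
(C, R): C before R ✓
(C, W): C before W ✓
(G, W): G before W ✓
(H, A): H before A ✓
(H, D): H before D ✓
(H, E): H before E ✓
(H, G): H before G ✓
(H, K): H before K ✓
(H, R): H before R ✓
(H, W): H before W ✓
(J, A): J before A ✓
(J, C): J before C ✓
(J, D): J before D ✓
(J, E): J before E ✓
(J, G): J before G ✓
(J, H): J before H ✓
(J, K): J before K ✓
(J, R): J before R ✓
(J, W): J before W ✓
Count: 24.

24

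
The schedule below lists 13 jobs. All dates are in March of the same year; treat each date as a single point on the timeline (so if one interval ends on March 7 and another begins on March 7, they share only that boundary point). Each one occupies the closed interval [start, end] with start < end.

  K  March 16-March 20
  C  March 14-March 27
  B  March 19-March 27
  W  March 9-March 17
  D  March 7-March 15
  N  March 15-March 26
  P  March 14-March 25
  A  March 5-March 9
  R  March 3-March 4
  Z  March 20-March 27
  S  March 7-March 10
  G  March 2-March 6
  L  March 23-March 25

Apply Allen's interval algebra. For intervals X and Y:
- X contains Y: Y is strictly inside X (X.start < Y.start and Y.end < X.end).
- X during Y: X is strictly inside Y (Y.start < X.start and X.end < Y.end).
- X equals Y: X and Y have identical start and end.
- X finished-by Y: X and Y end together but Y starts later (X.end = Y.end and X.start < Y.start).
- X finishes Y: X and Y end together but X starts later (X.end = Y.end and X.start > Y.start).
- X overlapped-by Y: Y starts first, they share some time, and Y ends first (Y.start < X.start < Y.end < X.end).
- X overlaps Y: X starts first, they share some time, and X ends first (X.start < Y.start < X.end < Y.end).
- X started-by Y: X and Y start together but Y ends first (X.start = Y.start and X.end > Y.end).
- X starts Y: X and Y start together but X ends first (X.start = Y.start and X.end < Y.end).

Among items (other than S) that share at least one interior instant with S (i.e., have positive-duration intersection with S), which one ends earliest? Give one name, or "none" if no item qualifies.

Target S = [March 7, March 10].
A [March 5, March 9] → overlaps → candidate.
B [March 19, March 27] → after → excluded.
C [March 14, March 27] → after → excluded.
D [March 7, March 15] → started-by → candidate.
G [March 2, March 6] → before → excluded.
K [March 16, March 20] → after → excluded.
L [March 23, March 25] → after → excluded.
N [March 15, March 26] → after → excluded.
P [March 14, March 25] → after → excluded.
R [March 3, March 4] → before → excluded.
W [March 9, March 17] → overlapped-by → candidate.
Z [March 20, March 27] → after → excluded.
Among candidates, earliest end is March 9 → A.

A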